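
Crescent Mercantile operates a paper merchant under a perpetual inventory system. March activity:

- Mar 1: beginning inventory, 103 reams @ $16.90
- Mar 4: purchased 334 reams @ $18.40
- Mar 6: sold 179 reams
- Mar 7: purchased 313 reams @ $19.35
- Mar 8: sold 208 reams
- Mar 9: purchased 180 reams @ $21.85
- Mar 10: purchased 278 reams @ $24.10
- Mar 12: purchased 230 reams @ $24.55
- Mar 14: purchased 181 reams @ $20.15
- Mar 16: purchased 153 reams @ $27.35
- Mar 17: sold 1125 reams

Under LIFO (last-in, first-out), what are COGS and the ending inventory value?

COGS = $33,422.45; ending inventory = $4,631.40

Mar 6, 179 sold [LIFO — newest first]: 179 @ $18.40 = $3,293.60
Mar 8, 208 sold [LIFO — newest first]: 208 @ $19.35 = $4,024.80
Mar 17, 1125 sold [LIFO — newest first]: 153 @ $27.35 + 181 @ $20.15 + 230 @ $24.55 + 278 @ $24.10 + 180 @ $21.85 + 103 @ $19.35 = $26,104.05
Total COGS = $3,293.60 + $4,024.80 + $26,104.05 = $33,422.45
Ending inventory: 103 @ $16.90 + 155 @ $18.40 + 2 @ $19.35 = $4,631.40
Check: goods available $38,053.85 = COGS $33,422.45 + ending $4,631.40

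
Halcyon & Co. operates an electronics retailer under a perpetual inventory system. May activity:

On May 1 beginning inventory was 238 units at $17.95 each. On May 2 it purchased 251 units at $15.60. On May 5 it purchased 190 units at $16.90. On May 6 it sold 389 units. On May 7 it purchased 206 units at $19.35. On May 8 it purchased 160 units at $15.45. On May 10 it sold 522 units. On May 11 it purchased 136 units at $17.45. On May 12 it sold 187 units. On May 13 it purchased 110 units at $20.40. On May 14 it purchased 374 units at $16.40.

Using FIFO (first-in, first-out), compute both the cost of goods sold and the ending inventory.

COGS = $18,781.65; ending inventory = $9,825.95

May 6, 389 sold [FIFO — oldest first]: 238 @ $17.95 + 151 @ $15.60 = $6,627.70
May 10, 522 sold [FIFO — oldest first]: 100 @ $15.60 + 190 @ $16.90 + 206 @ $19.35 + 26 @ $15.45 = $9,158.80
May 12, 187 sold [FIFO — oldest first]: 134 @ $15.45 + 53 @ $17.45 = $2,995.15
Total COGS = $6,627.70 + $9,158.80 + $2,995.15 = $18,781.65
Ending inventory: 83 @ $17.45 + 110 @ $20.40 + 374 @ $16.40 = $9,825.95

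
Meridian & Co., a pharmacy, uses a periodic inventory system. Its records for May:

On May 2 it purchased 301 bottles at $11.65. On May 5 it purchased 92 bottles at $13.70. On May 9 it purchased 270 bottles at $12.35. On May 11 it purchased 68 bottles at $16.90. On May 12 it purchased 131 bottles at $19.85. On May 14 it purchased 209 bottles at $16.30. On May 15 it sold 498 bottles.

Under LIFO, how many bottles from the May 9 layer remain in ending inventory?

180

May 15, 498 sold [LIFO — newest first]: 209 @ $16.30 + 131 @ $19.85 + 68 @ $16.90 + 90 @ $12.35 = $8,267.75
Ending inventory: 301 @ $11.65 + 92 @ $13.70 + 180 @ $12.35 = $6,990.05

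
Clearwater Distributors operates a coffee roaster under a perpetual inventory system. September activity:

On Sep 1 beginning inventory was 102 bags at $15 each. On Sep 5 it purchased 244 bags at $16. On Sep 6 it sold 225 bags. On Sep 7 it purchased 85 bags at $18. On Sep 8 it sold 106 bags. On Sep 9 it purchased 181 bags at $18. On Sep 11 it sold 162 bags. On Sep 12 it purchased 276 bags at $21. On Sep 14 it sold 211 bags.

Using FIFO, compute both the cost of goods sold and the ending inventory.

COGS = $12,154; ending inventory = $3,864

Sep 6, 225 sold [FIFO — oldest first]: 102 @ $15 + 123 @ $16 = $3,498
Sep 8, 106 sold [FIFO — oldest first]: 106 @ $16 = $1,696
Sep 11, 162 sold [FIFO — oldest first]: 15 @ $16 + 85 @ $18 + 62 @ $18 = $2,886
Sep 14, 211 sold [FIFO — oldest first]: 119 @ $18 + 92 @ $21 = $4,074
Total COGS = $3,498 + $1,696 + $2,886 + $4,074 = $12,154
Ending inventory: 184 @ $21 = $3,864
Check: goods available $16,018 = COGS $12,154 + ending $3,864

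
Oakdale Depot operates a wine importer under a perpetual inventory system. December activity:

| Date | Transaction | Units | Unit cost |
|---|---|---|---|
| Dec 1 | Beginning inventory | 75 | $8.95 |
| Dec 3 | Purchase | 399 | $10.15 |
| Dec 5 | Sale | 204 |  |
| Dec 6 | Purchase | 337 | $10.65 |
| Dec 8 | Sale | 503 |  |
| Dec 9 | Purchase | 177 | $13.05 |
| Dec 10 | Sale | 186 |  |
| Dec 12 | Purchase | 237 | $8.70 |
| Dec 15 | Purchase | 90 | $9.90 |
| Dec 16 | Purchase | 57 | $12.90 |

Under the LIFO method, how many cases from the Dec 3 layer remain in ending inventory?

20

Dec 5, 204 sold [LIFO — newest first]: 204 @ $10.15 = $2,070.60
Dec 8, 503 sold [LIFO — newest first]: 337 @ $10.65 + 166 @ $10.15 = $5,273.95
Dec 10, 186 sold [LIFO — newest first]: 177 @ $13.05 + 9 @ $10.15 = $2,401.20
Total COGS = $2,070.60 + $5,273.95 + $2,401.20 = $9,745.75
Ending inventory: 75 @ $8.95 + 20 @ $10.15 + 237 @ $8.70 + 90 @ $9.90 + 57 @ $12.90 = $4,562.45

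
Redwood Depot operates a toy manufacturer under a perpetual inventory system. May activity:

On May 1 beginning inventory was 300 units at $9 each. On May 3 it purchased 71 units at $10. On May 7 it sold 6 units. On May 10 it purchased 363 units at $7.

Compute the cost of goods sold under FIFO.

COGS = $54

May 7, 6 sold [FIFO — oldest first]: 6 @ $9 = $54
Ending inventory: 294 @ $9 + 71 @ $10 + 363 @ $7 = $5,897
Check: goods available $5,951 = COGS $54 + ending $5,897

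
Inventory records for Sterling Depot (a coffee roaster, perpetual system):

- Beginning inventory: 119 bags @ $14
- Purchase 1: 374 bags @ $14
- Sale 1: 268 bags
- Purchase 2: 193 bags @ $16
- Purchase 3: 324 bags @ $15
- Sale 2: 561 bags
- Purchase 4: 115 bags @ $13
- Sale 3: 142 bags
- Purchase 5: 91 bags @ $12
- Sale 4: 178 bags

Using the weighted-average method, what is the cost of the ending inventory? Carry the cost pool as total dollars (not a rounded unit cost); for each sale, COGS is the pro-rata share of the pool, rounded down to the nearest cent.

After Beginning: 119 on hand, pool $1,666.00 (≈ $14.0000 each)
After Purchase 1: 493 on hand, pool $6,902.00 (≈ $14.0000 each)
Sale 1, sell 268: 268/493 × $6,902.00 → $3,752.00
After Purchase 2: 418 on hand, pool $6,238.00 (≈ $14.9234 each)
After Purchase 3: 742 on hand, pool $11,098.00 (≈ $14.9569 each)
Sale 2, sell 561: 561/742 × $11,098.00 → $8,390.80
After Purchase 4: 296 on hand, pool $4,202.20 (≈ $14.1966 each)
Sale 3, sell 142: 142/296 × $4,202.20 → $2,015.92
After Purchase 5: 245 on hand, pool $3,278.28 (≈ $13.3807 each)
Sale 4, sell 178: 178/245 × $3,278.28 → $2,381.77
Total COGS = $3,752.00 + $8,390.80 + $2,015.92 + $2,381.77 = $16,540.49
Ending inventory (cost pool remaining) = $896.51

Ending inventory = $896.51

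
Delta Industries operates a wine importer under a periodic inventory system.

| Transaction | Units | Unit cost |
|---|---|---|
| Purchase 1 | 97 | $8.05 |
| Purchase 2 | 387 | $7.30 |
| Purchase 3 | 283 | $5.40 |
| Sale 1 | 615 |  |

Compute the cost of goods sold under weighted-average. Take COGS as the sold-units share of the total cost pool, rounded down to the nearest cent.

Sale 1, sell 615: 615/767 × $5,134.15 → $4,116.69
Ending inventory (cost pool remaining) = $1,017.46

COGS = $4,116.69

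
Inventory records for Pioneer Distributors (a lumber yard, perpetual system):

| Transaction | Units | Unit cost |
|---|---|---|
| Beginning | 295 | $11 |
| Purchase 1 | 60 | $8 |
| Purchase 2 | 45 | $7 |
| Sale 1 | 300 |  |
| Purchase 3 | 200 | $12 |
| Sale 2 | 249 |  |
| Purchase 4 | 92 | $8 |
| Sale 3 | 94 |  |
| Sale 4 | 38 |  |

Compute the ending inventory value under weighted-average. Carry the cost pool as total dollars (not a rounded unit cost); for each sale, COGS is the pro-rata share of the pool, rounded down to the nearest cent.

After Beginning: 295 on hand, pool $3,245.00 (≈ $11.0000 each)
After Purchase 1: 355 on hand, pool $3,725.00 (≈ $10.4930 each)
After Purchase 2: 400 on hand, pool $4,040.00 (≈ $10.1000 each)
Sale 1, sell 300: 300/400 × $4,040.00 → $3,030.00
After Purchase 3: 300 on hand, pool $3,410.00 (≈ $11.3667 each)
Sale 2, sell 249: 249/300 × $3,410.00 → $2,830.30
After Purchase 4: 143 on hand, pool $1,315.70 (≈ $9.2007 each)
Sale 3, sell 94: 94/143 × $1,315.70 → $864.86
Sale 4, sell 38: 38/49 × $450.84 → $349.63
Total COGS = $3,030.00 + $2,830.30 + $864.86 + $349.63 = $7,074.79
Ending inventory (cost pool remaining) = $101.21

Ending inventory = $101.21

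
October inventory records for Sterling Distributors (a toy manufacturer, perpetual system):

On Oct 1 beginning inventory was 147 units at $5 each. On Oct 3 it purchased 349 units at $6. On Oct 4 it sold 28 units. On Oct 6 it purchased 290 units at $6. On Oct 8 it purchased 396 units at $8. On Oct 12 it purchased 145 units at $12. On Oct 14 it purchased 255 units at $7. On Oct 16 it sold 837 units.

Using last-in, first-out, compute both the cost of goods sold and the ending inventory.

Oct 4, 28 sold [LIFO — newest first]: 28 @ $6 = $168
Oct 16, 837 sold [LIFO — newest first]: 255 @ $7 + 145 @ $12 + 396 @ $8 + 41 @ $6 = $6,939
Total COGS = $168 + $6,939 = $7,107
Ending inventory: 147 @ $5 + 321 @ $6 + 249 @ $6 = $4,155

COGS = $7,107; ending inventory = $4,155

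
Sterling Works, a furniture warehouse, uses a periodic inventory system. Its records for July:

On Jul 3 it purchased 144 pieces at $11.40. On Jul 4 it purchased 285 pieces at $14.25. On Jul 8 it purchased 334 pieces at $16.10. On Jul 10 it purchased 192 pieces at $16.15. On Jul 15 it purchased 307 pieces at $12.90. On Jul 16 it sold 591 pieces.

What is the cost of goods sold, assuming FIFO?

Jul 16, 591 sold [FIFO — oldest first]: 144 @ $11.40 + 285 @ $14.25 + 162 @ $16.10 = $8,311.05
Ending inventory: 172 @ $16.10 + 192 @ $16.15 + 307 @ $12.90 = $9,830.30

COGS = $8,311.05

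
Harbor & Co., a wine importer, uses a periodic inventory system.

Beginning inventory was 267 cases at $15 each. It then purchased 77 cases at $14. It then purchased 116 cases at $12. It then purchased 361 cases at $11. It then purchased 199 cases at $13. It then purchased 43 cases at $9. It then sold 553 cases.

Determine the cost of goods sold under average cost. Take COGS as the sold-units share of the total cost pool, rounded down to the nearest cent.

COGS = $6,981.42

Sale 1, sell 553: 553/1063 × $13,420.00 → $6,981.42
Ending inventory (cost pool remaining) = $6,438.58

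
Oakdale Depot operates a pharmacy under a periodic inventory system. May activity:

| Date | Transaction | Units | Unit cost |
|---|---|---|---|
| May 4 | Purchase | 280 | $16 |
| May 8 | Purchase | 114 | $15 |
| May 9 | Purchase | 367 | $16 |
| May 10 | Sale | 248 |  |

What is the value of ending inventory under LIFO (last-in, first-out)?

Ending inventory = $8,094

May 10, 248 sold [LIFO — newest first]: 248 @ $16 = $3,968
Ending inventory: 280 @ $16 + 114 @ $15 + 119 @ $16 = $8,094
Check: goods available $12,062 = COGS $3,968 + ending $8,094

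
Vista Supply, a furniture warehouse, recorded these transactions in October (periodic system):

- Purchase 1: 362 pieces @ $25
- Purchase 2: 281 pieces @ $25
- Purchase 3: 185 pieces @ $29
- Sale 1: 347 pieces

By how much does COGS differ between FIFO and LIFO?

FIFO COGS: 347 @ $25 = $8,675
LIFO COGS: 185 @ $29 + 162 @ $25 = $9,415
Difference = |$8,675 − $9,415| = $740

$740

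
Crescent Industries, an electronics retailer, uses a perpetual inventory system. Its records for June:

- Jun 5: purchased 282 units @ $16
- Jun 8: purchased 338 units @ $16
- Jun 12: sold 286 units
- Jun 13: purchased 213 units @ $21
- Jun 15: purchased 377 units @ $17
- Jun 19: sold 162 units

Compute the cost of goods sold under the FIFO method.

COGS = $7,168

Jun 12, 286 sold [FIFO — oldest first]: 282 @ $16 + 4 @ $16 = $4,576
Jun 19, 162 sold [FIFO — oldest first]: 162 @ $16 = $2,592
Total COGS = $4,576 + $2,592 = $7,168
Ending inventory: 172 @ $16 + 213 @ $21 + 377 @ $17 = $13,634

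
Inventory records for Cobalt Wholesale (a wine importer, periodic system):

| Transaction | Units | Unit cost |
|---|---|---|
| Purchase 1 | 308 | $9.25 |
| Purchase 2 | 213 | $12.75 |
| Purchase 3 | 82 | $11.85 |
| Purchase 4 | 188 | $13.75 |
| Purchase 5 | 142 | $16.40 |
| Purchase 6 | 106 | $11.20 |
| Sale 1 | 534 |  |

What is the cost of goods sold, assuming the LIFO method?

Sale 1 (534) [LIFO — newest first]: 106 @ $11.20 + 142 @ $16.40 + 188 @ $13.75 + 82 @ $11.85 + 16 @ $12.75 = $7,276.70
Ending inventory: 308 @ $9.25 + 197 @ $12.75 = $5,360.75

COGS = $7,276.70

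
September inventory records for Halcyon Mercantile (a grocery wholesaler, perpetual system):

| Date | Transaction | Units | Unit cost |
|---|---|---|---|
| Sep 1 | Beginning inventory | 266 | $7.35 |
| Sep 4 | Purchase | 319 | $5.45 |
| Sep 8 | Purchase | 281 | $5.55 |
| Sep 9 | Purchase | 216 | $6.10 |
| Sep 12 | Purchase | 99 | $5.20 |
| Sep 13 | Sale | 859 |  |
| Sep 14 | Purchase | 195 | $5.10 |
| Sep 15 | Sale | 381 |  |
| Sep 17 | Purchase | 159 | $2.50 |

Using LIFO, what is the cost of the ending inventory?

Ending inventory = $1,397.10

Sep 13, 859 sold [LIFO — newest first]: 99 @ $5.20 + 216 @ $6.10 + 281 @ $5.55 + 263 @ $5.45 = $4,825.30
Sep 15, 381 sold [LIFO — newest first]: 195 @ $5.10 + 56 @ $5.45 + 130 @ $7.35 = $2,255.20
Total COGS = $4,825.30 + $2,255.20 = $7,080.50
Ending inventory: 136 @ $7.35 + 159 @ $2.50 = $1,397.10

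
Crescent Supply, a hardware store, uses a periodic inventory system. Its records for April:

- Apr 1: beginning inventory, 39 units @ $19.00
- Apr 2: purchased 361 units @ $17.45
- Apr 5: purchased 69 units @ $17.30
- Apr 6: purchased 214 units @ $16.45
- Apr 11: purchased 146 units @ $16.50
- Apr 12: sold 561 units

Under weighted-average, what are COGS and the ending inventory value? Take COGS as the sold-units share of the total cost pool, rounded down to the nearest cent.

Apr 12, sell 561: 561/829 × $14,163.45 → $9,584.67
Ending inventory (cost pool remaining) = $4,578.78

COGS = $9,584.67; ending inventory = $4,578.78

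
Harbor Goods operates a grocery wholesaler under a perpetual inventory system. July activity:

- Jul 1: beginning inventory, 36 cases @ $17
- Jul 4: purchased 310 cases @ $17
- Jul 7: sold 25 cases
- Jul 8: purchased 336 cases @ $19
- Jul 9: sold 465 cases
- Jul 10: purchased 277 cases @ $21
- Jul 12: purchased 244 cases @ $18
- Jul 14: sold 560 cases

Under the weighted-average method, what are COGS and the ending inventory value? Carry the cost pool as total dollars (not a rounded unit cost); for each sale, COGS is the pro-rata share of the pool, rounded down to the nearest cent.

COGS = $19,541.73; ending inventory = $2,933.27

After Jul 1: 36 on hand, pool $612.00 (≈ $17.0000 each)
After Jul 4: 346 on hand, pool $5,882.00 (≈ $17.0000 each)
Jul 7, sell 25: 25/346 × $5,882.00 → $425.00
After Jul 8: 657 on hand, pool $11,841.00 (≈ $18.0228 each)
Jul 9, sell 465: 465/657 × $11,841.00 → $8,380.61
After Jul 10: 469 on hand, pool $9,277.39 (≈ $19.7812 each)
After Jul 12: 713 on hand, pool $13,669.39 (≈ $19.1717 each)
Jul 14, sell 560: 560/713 × $13,669.39 → $10,736.12
Total COGS = $425.00 + $8,380.61 + $10,736.12 = $19,541.73
Ending inventory (cost pool remaining) = $2,933.27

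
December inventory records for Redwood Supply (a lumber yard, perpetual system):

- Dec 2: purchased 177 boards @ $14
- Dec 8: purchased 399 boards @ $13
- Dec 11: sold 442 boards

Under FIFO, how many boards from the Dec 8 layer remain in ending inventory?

134

Dec 11, 442 sold [FIFO — oldest first]: 177 @ $14 + 265 @ $13 = $5,923
Ending inventory: 134 @ $13 = $1,742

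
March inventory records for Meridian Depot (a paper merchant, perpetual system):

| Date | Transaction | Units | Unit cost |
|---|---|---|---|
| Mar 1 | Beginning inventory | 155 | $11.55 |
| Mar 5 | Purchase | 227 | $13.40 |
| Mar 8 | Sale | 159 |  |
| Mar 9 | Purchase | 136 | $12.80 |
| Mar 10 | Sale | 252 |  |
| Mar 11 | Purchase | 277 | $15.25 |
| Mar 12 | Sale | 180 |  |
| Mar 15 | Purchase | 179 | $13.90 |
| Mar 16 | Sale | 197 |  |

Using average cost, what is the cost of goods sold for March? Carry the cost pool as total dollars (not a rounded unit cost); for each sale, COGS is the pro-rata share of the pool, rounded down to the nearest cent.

COGS = $10,636.26

After Mar 1: 155 on hand, pool $1,790.25 (≈ $11.5500 each)
After Mar 5: 382 on hand, pool $4,832.05 (≈ $12.6493 each)
Mar 8, sell 159: 159/382 × $4,832.05 → $2,011.24
After Mar 9: 359 on hand, pool $4,561.61 (≈ $12.7064 each)
Mar 10, sell 252: 252/359 × $4,561.61 → $3,202.02
After Mar 11: 384 on hand, pool $5,583.84 (≈ $14.5412 each)
Mar 12, sell 180: 180/384 × $5,583.84 → $2,617.42
After Mar 15: 383 on hand, pool $5,454.52 (≈ $14.2416 each)
Mar 16, sell 197: 197/383 × $5,454.52 → $2,805.58
Total COGS = $2,011.24 + $3,202.02 + $2,617.42 + $2,805.58 = $10,636.26
Ending inventory (cost pool remaining) = $2,648.94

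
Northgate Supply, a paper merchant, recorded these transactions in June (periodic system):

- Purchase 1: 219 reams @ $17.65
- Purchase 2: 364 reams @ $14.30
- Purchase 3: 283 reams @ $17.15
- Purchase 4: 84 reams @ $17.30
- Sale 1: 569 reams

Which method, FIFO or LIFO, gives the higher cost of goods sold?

FIFO COGS: 219 @ $17.65 + 350 @ $14.30 = $8,870.35
LIFO COGS: 84 @ $17.30 + 283 @ $17.15 + 202 @ $14.30 = $9,195.25

LIFO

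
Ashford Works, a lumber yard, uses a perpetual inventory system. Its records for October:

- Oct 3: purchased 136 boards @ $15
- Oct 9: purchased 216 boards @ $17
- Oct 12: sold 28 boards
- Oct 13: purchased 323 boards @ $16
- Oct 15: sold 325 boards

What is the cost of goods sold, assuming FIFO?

Oct 12, 28 sold [FIFO — oldest first]: 28 @ $15 = $420
Oct 15, 325 sold [FIFO — oldest first]: 108 @ $15 + 216 @ $17 + 1 @ $16 = $5,308
Total COGS = $420 + $5,308 = $5,728
Ending inventory: 322 @ $16 = $5,152
Check: goods available $10,880 = COGS $5,728 + ending $5,152

COGS = $5,728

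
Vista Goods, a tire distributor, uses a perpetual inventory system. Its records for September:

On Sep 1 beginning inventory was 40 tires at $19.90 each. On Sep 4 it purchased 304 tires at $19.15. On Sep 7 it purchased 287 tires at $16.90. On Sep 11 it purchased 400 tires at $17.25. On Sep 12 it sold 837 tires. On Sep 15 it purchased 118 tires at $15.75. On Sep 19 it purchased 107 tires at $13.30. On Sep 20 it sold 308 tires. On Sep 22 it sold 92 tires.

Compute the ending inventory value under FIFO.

Sep 12, 837 sold [FIFO — oldest first]: 40 @ $19.90 + 304 @ $19.15 + 287 @ $16.90 + 206 @ $17.25 = $15,021.40
Sep 20, 308 sold [FIFO — oldest first]: 194 @ $17.25 + 114 @ $15.75 = $5,142.00
Sep 22, 92 sold [FIFO — oldest first]: 4 @ $15.75 + 88 @ $13.30 = $1,233.40
Total COGS = $15,021.40 + $5,142.00 + $1,233.40 = $21,396.80
Ending inventory: 19 @ $13.30 = $252.70

Ending inventory = $252.70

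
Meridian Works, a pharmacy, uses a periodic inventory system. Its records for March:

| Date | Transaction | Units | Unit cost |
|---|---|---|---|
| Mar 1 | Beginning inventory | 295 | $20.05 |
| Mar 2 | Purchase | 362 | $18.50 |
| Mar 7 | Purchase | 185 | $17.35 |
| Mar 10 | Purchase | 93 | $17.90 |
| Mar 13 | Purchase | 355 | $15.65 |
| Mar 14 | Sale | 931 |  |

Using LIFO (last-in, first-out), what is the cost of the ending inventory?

Ending inventory = $7,098.75

Mar 14, 931 sold [LIFO — newest first]: 355 @ $15.65 + 93 @ $17.90 + 185 @ $17.35 + 298 @ $18.50 = $15,943.20
Ending inventory: 295 @ $20.05 + 64 @ $18.50 = $7,098.75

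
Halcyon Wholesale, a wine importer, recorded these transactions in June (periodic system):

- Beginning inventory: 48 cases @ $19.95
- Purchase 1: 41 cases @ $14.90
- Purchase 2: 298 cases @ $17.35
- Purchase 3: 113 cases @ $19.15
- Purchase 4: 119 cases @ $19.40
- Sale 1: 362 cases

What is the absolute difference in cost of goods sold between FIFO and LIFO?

$423.00

FIFO COGS: 48 @ $19.95 + 41 @ $14.90 + 273 @ $17.35 = $6,305.05
LIFO COGS: 119 @ $19.40 + 113 @ $19.15 + 130 @ $17.35 = $6,728.05
Difference = |$6,305.05 − $6,728.05| = $423.00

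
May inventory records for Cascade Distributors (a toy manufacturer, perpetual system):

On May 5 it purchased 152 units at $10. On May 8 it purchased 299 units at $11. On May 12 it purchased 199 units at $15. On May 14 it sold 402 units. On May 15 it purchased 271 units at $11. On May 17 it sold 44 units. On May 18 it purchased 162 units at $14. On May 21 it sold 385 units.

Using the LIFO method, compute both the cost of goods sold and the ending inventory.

COGS = $10,423; ending inventory = $2,620

May 14, 402 sold [LIFO — newest first]: 199 @ $15 + 203 @ $11 = $5,218
May 17, 44 sold [LIFO — newest first]: 44 @ $11 = $484
May 21, 385 sold [LIFO — newest first]: 162 @ $14 + 223 @ $11 = $4,721
Total COGS = $5,218 + $484 + $4,721 = $10,423
Ending inventory: 152 @ $10 + 96 @ $11 + 4 @ $11 = $2,620
Check: goods available $13,043 = COGS $10,423 + ending $2,620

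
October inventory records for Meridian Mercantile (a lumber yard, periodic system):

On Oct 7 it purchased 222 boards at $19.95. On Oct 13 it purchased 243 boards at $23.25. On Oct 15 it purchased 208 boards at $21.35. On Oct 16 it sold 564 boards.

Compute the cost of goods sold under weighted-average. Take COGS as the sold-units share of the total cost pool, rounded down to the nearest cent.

Oct 16, sell 564: 564/673 × $14,519.45 → $12,167.86
Ending inventory (cost pool remaining) = $2,351.59
Check: goods available $14,519.45 = COGS $12,167.86 + ending $2,351.59

COGS = $12,167.86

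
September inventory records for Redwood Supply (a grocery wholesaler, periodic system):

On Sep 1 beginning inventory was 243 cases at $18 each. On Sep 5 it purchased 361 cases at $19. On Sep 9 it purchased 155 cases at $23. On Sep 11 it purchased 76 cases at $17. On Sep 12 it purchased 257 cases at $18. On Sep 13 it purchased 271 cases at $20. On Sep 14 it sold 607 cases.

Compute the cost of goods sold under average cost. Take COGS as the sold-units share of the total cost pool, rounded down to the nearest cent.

Sep 14, sell 607: 607/1363 × $26,136.00 → $11,639.43
Ending inventory (cost pool remaining) = $14,496.57
Check: goods available $26,136.00 = COGS $11,639.43 + ending $14,496.57

COGS = $11,639.43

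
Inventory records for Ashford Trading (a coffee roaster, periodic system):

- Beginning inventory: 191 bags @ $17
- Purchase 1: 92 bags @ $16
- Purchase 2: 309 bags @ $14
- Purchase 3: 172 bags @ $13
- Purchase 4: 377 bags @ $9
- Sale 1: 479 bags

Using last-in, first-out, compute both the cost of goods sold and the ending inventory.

Sale 1 (479) [LIFO — newest first]: 377 @ $9 + 102 @ $13 = $4,719
Ending inventory: 191 @ $17 + 92 @ $16 + 309 @ $14 + 70 @ $13 = $9,955

COGS = $4,719; ending inventory = $9,955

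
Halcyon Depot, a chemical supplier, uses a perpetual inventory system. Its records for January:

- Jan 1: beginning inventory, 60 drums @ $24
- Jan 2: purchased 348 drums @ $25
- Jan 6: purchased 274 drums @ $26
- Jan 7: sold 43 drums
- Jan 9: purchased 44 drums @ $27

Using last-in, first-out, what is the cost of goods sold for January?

Jan 7, 43 sold [LIFO — newest first]: 43 @ $26 = $1,118
Ending inventory: 60 @ $24 + 348 @ $25 + 231 @ $26 + 44 @ $27 = $17,334

COGS = $1,118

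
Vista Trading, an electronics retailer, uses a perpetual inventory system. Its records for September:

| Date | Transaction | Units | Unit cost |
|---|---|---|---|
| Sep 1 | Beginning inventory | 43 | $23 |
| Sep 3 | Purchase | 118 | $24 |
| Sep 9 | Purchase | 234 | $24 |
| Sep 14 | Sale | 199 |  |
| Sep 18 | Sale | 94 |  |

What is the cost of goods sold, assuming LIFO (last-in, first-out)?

COGS = $7,032

Sep 14, 199 sold [LIFO — newest first]: 199 @ $24 = $4,776
Sep 18, 94 sold [LIFO — newest first]: 35 @ $24 + 59 @ $24 = $2,256
Total COGS = $4,776 + $2,256 = $7,032
Ending inventory: 43 @ $23 + 59 @ $24 = $2,405
Check: goods available $9,437 = COGS $7,032 + ending $2,405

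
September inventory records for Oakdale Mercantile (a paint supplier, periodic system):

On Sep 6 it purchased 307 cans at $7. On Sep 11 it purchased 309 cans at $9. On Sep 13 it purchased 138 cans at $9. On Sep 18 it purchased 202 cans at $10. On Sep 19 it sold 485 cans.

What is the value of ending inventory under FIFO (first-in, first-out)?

Sep 19, 485 sold [FIFO — oldest first]: 307 @ $7 + 178 @ $9 = $3,751
Ending inventory: 131 @ $9 + 138 @ $9 + 202 @ $10 = $4,441

Ending inventory = $4,441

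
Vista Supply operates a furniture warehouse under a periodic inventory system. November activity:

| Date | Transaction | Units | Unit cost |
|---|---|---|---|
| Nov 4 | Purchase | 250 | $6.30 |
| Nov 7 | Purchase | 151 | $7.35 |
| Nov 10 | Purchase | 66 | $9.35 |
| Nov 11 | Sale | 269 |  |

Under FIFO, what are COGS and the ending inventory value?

Nov 11, 269 sold [FIFO — oldest first]: 250 @ $6.30 + 19 @ $7.35 = $1,714.65
Ending inventory: 132 @ $7.35 + 66 @ $9.35 = $1,587.30

COGS = $1,714.65; ending inventory = $1,587.30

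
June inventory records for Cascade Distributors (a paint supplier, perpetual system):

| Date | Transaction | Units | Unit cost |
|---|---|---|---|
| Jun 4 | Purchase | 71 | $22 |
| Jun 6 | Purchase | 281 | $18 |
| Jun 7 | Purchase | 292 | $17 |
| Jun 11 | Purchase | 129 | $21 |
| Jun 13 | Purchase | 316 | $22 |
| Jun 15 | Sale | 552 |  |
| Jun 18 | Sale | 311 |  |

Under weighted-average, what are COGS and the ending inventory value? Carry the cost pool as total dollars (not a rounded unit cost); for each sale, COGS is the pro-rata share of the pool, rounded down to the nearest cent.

COGS = $16,836.02; ending inventory = $4,408.98

After Jun 4: 71 on hand, pool $1,562.00 (≈ $22.0000 each)
After Jun 6: 352 on hand, pool $6,620.00 (≈ $18.8068 each)
After Jun 7: 644 on hand, pool $11,584.00 (≈ $17.9876 each)
After Jun 11: 773 on hand, pool $14,293.00 (≈ $18.4903 each)
After Jun 13: 1089 on hand, pool $21,245.00 (≈ $19.5087 each)
Jun 15, sell 552: 552/1089 × $21,245.00 → $10,768.81
Jun 18, sell 311: 311/537 × $10,476.19 → $6,067.21
Total COGS = $10,768.81 + $6,067.21 = $16,836.02
Ending inventory (cost pool remaining) = $4,408.98
Check: goods available $21,245.00 = COGS $16,836.02 + ending $4,408.98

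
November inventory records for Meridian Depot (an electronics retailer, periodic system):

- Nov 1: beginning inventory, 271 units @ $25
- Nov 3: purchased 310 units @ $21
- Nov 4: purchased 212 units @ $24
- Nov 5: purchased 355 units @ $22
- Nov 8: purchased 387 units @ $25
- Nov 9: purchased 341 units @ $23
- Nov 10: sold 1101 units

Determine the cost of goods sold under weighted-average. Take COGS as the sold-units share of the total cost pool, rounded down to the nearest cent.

Nov 10, sell 1101: 1101/1876 × $43,701.00 → $25,647.54
Ending inventory (cost pool remaining) = $18,053.46
Check: goods available $43,701.00 = COGS $25,647.54 + ending $18,053.46

COGS = $25,647.54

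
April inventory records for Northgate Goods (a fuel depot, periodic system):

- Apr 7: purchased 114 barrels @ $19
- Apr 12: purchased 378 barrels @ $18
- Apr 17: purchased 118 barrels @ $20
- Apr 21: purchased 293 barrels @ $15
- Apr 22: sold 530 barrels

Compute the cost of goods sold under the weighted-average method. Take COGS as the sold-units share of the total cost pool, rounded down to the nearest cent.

Apr 22, sell 530: 530/903 × $15,725.00 → $9,229.51
Ending inventory (cost pool remaining) = $6,495.49
Check: goods available $15,725.00 = COGS $9,229.51 + ending $6,495.49

COGS = $9,229.51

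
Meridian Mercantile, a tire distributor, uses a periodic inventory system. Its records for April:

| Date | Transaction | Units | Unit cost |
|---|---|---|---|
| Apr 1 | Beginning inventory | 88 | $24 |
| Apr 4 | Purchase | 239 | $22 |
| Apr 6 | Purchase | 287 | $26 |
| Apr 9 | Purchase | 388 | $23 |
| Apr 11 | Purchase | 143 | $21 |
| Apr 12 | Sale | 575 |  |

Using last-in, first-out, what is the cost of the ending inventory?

Ending inventory = $13,688

Apr 12, 575 sold [LIFO — newest first]: 143 @ $21 + 388 @ $23 + 44 @ $26 = $13,071
Ending inventory: 88 @ $24 + 239 @ $22 + 243 @ $26 = $13,688
Check: goods available $26,759 = COGS $13,071 + ending $13,688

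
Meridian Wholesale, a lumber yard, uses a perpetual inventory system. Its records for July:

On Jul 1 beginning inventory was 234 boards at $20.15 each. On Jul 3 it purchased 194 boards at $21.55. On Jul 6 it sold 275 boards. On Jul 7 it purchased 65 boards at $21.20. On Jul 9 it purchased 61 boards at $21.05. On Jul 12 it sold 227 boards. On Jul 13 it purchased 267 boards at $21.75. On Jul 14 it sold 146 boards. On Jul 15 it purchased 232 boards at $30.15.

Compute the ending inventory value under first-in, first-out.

Ending inventory = $10,757.55

Jul 6, 275 sold [FIFO — oldest first]: 234 @ $20.15 + 41 @ $21.55 = $5,598.65
Jul 12, 227 sold [FIFO — oldest first]: 153 @ $21.55 + 65 @ $21.20 + 9 @ $21.05 = $4,864.60
Jul 14, 146 sold [FIFO — oldest first]: 52 @ $21.05 + 94 @ $21.75 = $3,139.10
Total COGS = $5,598.65 + $4,864.60 + $3,139.10 = $13,602.35
Ending inventory: 173 @ $21.75 + 232 @ $30.15 = $10,757.55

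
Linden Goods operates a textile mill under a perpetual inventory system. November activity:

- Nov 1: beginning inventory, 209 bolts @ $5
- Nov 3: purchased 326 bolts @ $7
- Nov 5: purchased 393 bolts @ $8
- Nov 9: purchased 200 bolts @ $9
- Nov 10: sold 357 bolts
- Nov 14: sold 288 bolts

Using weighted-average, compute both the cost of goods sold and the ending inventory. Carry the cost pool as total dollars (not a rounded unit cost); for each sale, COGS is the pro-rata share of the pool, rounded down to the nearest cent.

COGS = $4,729.42; ending inventory = $3,541.58

After Nov 1: 209 on hand, pool $1,045.00 (≈ $5.0000 each)
After Nov 3: 535 on hand, pool $3,327.00 (≈ $6.2187 each)
After Nov 5: 928 on hand, pool $6,471.00 (≈ $6.9731 each)
After Nov 9: 1128 on hand, pool $8,271.00 (≈ $7.3324 each)
Nov 10, sell 357: 357/1128 × $8,271.00 → $2,617.68
Nov 14, sell 288: 288/771 × $5,653.32 → $2,111.74
Total COGS = $2,617.68 + $2,111.74 = $4,729.42
Ending inventory (cost pool remaining) = $3,541.58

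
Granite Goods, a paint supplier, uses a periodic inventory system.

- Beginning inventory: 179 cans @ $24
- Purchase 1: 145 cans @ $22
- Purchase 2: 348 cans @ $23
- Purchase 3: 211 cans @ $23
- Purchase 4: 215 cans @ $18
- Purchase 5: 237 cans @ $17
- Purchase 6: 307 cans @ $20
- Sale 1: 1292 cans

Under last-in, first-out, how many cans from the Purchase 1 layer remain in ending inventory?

Sale 1 (1292) [LIFO — newest first]: 307 @ $20 + 237 @ $17 + 215 @ $18 + 211 @ $23 + 322 @ $23 = $26,298
Ending inventory: 179 @ $24 + 145 @ $22 + 26 @ $23 = $8,084

145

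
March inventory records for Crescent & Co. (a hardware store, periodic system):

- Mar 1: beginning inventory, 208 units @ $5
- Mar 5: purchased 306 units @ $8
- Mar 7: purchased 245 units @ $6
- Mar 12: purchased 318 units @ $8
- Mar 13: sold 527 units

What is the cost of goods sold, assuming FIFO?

COGS = $3,566

Mar 13, 527 sold [FIFO — oldest first]: 208 @ $5 + 306 @ $8 + 13 @ $6 = $3,566
Ending inventory: 232 @ $6 + 318 @ $8 = $3,936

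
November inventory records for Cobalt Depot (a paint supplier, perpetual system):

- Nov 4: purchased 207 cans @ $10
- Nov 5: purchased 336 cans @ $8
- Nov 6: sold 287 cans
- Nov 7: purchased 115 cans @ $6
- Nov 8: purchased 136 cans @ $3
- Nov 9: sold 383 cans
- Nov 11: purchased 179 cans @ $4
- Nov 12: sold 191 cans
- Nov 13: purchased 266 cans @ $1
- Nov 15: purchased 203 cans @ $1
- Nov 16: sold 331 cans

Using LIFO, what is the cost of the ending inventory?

Ending inventory = $1,258

Nov 6, 287 sold [LIFO — newest first]: 287 @ $8 = $2,296
Nov 9, 383 sold [LIFO — newest first]: 136 @ $3 + 115 @ $6 + 49 @ $8 + 83 @ $10 = $2,320
Nov 12, 191 sold [LIFO — newest first]: 179 @ $4 + 12 @ $10 = $836
Nov 16, 331 sold [LIFO — newest first]: 203 @ $1 + 128 @ $1 = $331
Total COGS = $2,296 + $2,320 + $836 + $331 = $5,783
Ending inventory: 112 @ $10 + 138 @ $1 = $1,258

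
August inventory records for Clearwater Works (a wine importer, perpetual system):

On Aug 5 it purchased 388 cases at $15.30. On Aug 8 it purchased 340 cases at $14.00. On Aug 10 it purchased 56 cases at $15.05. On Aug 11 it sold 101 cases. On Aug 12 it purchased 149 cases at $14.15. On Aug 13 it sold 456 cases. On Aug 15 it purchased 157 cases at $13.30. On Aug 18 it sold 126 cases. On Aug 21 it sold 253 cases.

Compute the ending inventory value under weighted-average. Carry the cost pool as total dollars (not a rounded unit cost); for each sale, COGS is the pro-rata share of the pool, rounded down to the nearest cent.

Ending inventory = $2,191.24

After Aug 5: 388 on hand, pool $5,936.40 (≈ $15.3000 each)
After Aug 8: 728 on hand, pool $10,696.40 (≈ $14.6929 each)
After Aug 10: 784 on hand, pool $11,539.20 (≈ $14.7184 each)
Aug 11, sell 101: 101/784 × $11,539.20 → $1,486.55
After Aug 12: 832 on hand, pool $12,161.00 (≈ $14.6166 each)
Aug 13, sell 456: 456/832 × $12,161.00 → $6,665.16
After Aug 15: 533 on hand, pool $7,583.94 (≈ $14.2288 each)
Aug 18, sell 126: 126/533 × $7,583.94 → $1,792.82
Aug 21, sell 253: 253/407 × $5,791.12 → $3,599.88
Total COGS = $1,486.55 + $6,665.16 + $1,792.82 + $3,599.88 = $13,544.41
Ending inventory (cost pool remaining) = $2,191.24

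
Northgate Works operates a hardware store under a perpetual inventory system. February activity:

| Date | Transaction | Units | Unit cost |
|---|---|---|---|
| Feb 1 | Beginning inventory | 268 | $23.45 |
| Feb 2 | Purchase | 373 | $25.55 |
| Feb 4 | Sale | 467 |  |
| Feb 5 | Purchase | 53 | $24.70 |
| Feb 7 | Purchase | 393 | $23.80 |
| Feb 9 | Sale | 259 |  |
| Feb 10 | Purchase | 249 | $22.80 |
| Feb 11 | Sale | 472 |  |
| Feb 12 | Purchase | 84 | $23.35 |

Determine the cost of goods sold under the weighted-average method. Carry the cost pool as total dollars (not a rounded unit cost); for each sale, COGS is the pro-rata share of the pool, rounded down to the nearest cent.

COGS = $28,900.11

After Feb 1: 268 on hand, pool $6,284.60 (≈ $23.4500 each)
After Feb 2: 641 on hand, pool $15,814.75 (≈ $24.6720 each)
Feb 4, sell 467: 467/641 × $15,814.75 → $11,521.82
After Feb 5: 227 on hand, pool $5,602.03 (≈ $24.6785 each)
After Feb 7: 620 on hand, pool $14,955.43 (≈ $24.1217 each)
Feb 9, sell 259: 259/620 × $14,955.43 → $6,247.51
After Feb 10: 610 on hand, pool $14,385.12 (≈ $23.5822 each)
Feb 11, sell 472: 472/610 × $14,385.12 → $11,130.78
After Feb 12: 222 on hand, pool $5,215.74 (≈ $23.4943 each)
Total COGS = $11,521.82 + $6,247.51 + $11,130.78 = $28,900.11
Ending inventory (cost pool remaining) = $5,215.74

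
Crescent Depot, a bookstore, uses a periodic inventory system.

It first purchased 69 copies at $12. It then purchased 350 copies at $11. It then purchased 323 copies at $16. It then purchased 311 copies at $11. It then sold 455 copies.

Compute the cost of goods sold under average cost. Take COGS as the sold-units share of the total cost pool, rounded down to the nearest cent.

Sale 1, sell 455: 455/1053 × $13,267.00 → $5,732.65
Ending inventory (cost pool remaining) = $7,534.35

COGS = $5,732.65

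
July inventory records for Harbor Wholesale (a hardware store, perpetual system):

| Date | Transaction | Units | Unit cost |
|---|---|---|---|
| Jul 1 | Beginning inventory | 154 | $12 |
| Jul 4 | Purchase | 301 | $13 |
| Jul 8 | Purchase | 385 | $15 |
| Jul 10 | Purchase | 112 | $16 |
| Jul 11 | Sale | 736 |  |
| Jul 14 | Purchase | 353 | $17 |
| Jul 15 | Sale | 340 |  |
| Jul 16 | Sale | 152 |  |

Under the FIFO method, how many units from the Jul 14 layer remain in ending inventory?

Jul 11, 736 sold [FIFO — oldest first]: 154 @ $12 + 301 @ $13 + 281 @ $15 = $9,976
Jul 15, 340 sold [FIFO — oldest first]: 104 @ $15 + 112 @ $16 + 124 @ $17 = $5,460
Jul 16, 152 sold [FIFO — oldest first]: 152 @ $17 = $2,584
Total COGS = $9,976 + $5,460 + $2,584 = $18,020
Ending inventory: 77 @ $17 = $1,309

77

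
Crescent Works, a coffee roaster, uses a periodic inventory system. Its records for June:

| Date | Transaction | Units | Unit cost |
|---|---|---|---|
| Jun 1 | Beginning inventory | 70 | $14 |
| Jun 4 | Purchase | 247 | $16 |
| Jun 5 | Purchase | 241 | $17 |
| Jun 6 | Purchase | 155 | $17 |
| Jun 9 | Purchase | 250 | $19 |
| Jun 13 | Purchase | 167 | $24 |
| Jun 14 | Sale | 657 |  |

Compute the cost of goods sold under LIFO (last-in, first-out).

COGS = $12,838

Jun 14, 657 sold [LIFO — newest first]: 167 @ $24 + 250 @ $19 + 155 @ $17 + 85 @ $17 = $12,838
Ending inventory: 70 @ $14 + 247 @ $16 + 156 @ $17 = $7,584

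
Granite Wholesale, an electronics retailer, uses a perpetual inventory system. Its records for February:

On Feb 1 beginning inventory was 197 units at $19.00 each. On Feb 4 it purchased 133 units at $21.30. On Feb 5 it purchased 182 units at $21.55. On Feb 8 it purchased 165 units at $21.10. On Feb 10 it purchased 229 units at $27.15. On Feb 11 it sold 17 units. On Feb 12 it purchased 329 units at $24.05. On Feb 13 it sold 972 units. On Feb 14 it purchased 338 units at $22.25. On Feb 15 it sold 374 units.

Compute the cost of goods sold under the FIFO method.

COGS = $30,957.30

Feb 11, 17 sold [FIFO — oldest first]: 17 @ $19.00 = $323.00
Feb 13, 972 sold [FIFO — oldest first]: 180 @ $19.00 + 133 @ $21.30 + 182 @ $21.55 + 165 @ $21.10 + 229 @ $27.15 + 83 @ $24.05 = $21,870.00
Feb 15, 374 sold [FIFO — oldest first]: 246 @ $24.05 + 128 @ $22.25 = $8,764.30
Total COGS = $323.00 + $21,870.00 + $8,764.30 = $30,957.30
Ending inventory: 210 @ $22.25 = $4,672.50
Check: goods available $35,629.80 = COGS $30,957.30 + ending $4,672.50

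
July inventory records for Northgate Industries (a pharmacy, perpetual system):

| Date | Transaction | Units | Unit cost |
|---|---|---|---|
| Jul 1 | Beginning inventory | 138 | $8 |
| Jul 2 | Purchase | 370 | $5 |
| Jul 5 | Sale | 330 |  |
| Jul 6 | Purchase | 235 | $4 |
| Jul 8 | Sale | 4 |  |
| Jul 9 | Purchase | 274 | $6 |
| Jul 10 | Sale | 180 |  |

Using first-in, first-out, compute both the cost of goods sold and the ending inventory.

Jul 5, 330 sold [FIFO — oldest first]: 138 @ $8 + 192 @ $5 = $2,064
Jul 8, 4 sold [FIFO — oldest first]: 4 @ $5 = $20
Jul 10, 180 sold [FIFO — oldest first]: 174 @ $5 + 6 @ $4 = $894
Total COGS = $2,064 + $20 + $894 = $2,978
Ending inventory: 229 @ $4 + 274 @ $6 = $2,560
Check: goods available $5,538 = COGS $2,978 + ending $2,560

COGS = $2,978; ending inventory = $2,560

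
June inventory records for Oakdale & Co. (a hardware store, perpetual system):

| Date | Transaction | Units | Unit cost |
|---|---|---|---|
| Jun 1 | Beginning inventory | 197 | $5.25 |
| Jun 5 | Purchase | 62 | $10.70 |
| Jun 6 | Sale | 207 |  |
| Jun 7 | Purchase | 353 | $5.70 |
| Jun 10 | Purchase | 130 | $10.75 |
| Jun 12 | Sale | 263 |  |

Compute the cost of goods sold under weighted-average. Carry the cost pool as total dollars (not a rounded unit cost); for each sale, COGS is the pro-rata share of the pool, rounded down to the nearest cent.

After Jun 1: 197 on hand, pool $1,034.25 (≈ $5.2500 each)
After Jun 5: 259 on hand, pool $1,697.65 (≈ $6.5546 each)
Jun 6, sell 207: 207/259 × $1,697.65 → $1,356.80
After Jun 7: 405 on hand, pool $2,352.95 (≈ $5.8098 each)
After Jun 10: 535 on hand, pool $3,750.45 (≈ $7.0102 each)
Jun 12, sell 263: 263/535 × $3,750.45 → $1,843.67
Total COGS = $1,356.80 + $1,843.67 = $3,200.47
Ending inventory (cost pool remaining) = $1,906.78

COGS = $3,200.47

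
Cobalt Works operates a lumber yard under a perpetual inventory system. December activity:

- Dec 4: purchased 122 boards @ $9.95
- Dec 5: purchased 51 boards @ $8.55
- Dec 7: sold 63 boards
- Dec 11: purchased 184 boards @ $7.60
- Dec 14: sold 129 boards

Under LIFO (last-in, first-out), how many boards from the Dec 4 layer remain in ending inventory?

110

Dec 7, 63 sold [LIFO — newest first]: 51 @ $8.55 + 12 @ $9.95 = $555.45
Dec 14, 129 sold [LIFO — newest first]: 129 @ $7.60 = $980.40
Total COGS = $555.45 + $980.40 = $1,535.85
Ending inventory: 110 @ $9.95 + 55 @ $7.60 = $1,512.50
Check: goods available $3,048.35 = COGS $1,535.85 + ending $1,512.50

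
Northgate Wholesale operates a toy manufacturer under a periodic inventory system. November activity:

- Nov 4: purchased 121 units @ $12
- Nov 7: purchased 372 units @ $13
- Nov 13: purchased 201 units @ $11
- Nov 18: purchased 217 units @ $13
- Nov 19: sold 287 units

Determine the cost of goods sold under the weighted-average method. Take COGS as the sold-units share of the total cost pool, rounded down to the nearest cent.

COGS = $3,566.23

Nov 19, sell 287: 287/911 × $11,320.00 → $3,566.23
Ending inventory (cost pool remaining) = $7,753.77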